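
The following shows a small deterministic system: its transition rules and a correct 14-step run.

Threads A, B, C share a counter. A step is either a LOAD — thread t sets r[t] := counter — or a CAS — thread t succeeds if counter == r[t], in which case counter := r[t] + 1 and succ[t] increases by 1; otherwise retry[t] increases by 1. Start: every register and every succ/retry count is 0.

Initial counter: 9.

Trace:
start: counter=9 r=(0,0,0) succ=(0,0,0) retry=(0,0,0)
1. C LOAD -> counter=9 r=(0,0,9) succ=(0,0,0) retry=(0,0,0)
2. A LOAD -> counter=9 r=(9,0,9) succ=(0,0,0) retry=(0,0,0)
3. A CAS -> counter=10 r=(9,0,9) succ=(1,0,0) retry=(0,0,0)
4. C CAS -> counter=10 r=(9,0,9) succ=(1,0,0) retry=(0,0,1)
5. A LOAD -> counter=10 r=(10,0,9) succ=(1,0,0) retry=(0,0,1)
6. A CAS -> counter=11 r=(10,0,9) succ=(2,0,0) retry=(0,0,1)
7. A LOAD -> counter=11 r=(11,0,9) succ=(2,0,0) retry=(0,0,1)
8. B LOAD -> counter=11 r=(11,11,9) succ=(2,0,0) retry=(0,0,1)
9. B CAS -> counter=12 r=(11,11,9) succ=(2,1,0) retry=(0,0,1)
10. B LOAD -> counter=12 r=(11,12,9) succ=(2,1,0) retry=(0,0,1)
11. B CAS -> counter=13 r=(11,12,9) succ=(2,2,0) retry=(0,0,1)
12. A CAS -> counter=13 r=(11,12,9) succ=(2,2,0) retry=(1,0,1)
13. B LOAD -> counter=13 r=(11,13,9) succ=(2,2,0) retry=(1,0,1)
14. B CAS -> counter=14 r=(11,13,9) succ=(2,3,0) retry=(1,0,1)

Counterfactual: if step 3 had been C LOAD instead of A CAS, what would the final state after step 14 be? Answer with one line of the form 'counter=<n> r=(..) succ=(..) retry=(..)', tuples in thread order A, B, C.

counter=14 r=(11,13,9) succ=(1,3,1) retry=(1,0,0)

(re-executing from step 3 with the substitution; state before step 3: counter=9 r=(9,0,9) succ=(0,0,0) retry=(0,0,0))
3. C LOAD -> counter=9 r=(9,0,9) succ=(0,0,0) retry=(0,0,0)
4. C CAS -> counter=10 r=(9,0,9) succ=(0,0,1) retry=(0,0,0)
5. A LOAD -> counter=10 r=(10,0,9) succ=(0,0,1) retry=(0,0,0)
6. A CAS -> counter=11 r=(10,0,9) succ=(1,0,1) retry=(0,0,0)
7. A LOAD -> counter=11 r=(11,0,9) succ=(1,0,1) retry=(0,0,0)
8. B LOAD -> counter=11 r=(11,11,9) succ=(1,0,1) retry=(0,0,0)
9. B CAS -> counter=12 r=(11,11,9) succ=(1,1,1) retry=(0,0,0)
10. B LOAD -> counter=12 r=(11,12,9) succ=(1,1,1) retry=(0,0,0)
11. B CAS -> counter=13 r=(11,12,9) succ=(1,2,1) retry=(0,0,0)
12. A CAS -> counter=13 r=(11,12,9) succ=(1,2,1) retry=(1,0,0)
13. B LOAD -> counter=13 r=(11,13,9) succ=(1,2,1) retry=(1,0,0)
14. B CAS -> counter=14 r=(11,13,9) succ=(1,3,1) retry=(1,0,0)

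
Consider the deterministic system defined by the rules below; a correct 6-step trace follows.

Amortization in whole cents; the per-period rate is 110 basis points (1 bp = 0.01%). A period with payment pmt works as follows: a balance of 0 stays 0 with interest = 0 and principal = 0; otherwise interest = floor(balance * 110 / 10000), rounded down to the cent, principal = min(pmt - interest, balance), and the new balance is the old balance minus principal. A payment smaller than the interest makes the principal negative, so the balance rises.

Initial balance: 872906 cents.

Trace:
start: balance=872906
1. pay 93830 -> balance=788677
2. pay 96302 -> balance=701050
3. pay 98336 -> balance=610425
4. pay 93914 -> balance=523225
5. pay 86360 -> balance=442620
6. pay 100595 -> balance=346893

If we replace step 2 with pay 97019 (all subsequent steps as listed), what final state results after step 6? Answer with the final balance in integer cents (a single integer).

346144

(re-executing from step 2 with the substitution; state before step 2: balance=788677)
2. pay 97019 -> balance=700333
3. pay 98336 -> balance=609700
4. pay 93914 -> balance=522492
5. pay 86360 -> balance=441879
6. pay 100595 -> balance=346144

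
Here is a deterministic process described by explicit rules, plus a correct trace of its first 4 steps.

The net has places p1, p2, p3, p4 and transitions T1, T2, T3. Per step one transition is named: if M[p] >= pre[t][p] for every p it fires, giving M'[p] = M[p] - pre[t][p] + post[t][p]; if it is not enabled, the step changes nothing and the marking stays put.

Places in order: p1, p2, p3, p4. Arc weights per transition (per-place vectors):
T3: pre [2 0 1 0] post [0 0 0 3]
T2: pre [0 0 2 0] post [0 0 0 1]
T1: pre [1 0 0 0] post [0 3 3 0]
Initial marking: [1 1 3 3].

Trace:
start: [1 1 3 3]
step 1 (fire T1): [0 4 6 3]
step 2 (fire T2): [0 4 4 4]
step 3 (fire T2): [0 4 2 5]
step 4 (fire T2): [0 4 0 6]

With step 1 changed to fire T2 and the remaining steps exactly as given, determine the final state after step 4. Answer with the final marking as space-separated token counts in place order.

1 1 1 4

(re-executing from step 1 with the substitution; state before step 1: [1 1 3 3])
step 1 (fire T2): [1 1 1 4]
step 2 (fire T2): [1 1 1 4]
step 3 (fire T2): [1 1 1 4]
step 4 (fire T2): [1 1 1 4]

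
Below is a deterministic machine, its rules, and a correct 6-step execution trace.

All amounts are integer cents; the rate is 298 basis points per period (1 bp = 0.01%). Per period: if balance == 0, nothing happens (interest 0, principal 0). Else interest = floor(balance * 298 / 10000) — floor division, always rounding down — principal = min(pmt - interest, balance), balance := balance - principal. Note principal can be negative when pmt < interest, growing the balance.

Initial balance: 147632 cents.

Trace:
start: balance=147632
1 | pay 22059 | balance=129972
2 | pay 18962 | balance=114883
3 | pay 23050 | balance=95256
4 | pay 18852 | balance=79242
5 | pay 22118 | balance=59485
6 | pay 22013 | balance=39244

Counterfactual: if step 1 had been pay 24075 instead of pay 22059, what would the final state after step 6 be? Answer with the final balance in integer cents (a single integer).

(re-executing from step 1 with the substitution; state before step 1: balance=147632)
1 | pay 24075 | balance=127956
2 | pay 18962 | balance=112807
3 | pay 23050 | balance=93118
4 | pay 18852 | balance=77040
5 | pay 22118 | balance=57217
6 | pay 22013 | balance=36909

36909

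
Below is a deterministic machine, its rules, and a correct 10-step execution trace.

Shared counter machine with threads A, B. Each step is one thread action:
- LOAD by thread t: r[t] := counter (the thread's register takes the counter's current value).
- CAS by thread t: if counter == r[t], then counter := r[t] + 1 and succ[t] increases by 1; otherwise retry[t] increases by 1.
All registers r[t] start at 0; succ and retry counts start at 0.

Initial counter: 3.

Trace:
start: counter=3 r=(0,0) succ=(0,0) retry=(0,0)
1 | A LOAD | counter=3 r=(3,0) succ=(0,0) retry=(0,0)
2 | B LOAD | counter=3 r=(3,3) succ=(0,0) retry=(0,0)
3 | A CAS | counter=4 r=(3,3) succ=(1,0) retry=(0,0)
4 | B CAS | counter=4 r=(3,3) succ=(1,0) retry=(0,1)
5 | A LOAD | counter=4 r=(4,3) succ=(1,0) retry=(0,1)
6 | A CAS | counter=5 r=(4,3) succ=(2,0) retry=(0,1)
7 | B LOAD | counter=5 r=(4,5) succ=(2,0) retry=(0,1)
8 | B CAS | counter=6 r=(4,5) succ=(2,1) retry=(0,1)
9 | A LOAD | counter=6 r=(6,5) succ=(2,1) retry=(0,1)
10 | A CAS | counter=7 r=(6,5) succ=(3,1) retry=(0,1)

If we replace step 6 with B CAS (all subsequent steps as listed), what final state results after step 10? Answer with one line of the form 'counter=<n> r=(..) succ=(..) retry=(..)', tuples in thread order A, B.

(re-executing from step 6 with the substitution; state before step 6: counter=4 r=(4,3) succ=(1,0) retry=(0,1))
6 | B CAS | counter=4 r=(4,3) succ=(1,0) retry=(0,2)
7 | B LOAD | counter=4 r=(4,4) succ=(1,0) retry=(0,2)
8 | B CAS | counter=5 r=(4,4) succ=(1,1) retry=(0,2)
9 | A LOAD | counter=5 r=(5,4) succ=(1,1) retry=(0,2)
10 | A CAS | counter=6 r=(5,4) succ=(2,1) retry=(0,2)

counter=6 r=(5,4) succ=(2,1) retry=(0,2)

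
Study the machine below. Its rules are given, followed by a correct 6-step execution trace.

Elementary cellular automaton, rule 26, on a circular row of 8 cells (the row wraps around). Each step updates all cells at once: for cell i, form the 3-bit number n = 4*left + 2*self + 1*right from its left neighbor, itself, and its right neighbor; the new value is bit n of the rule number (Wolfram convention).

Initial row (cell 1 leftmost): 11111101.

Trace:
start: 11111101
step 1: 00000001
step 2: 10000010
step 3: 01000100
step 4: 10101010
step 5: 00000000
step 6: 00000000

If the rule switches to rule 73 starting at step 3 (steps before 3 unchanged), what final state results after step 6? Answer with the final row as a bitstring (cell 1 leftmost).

00111000

(re-executing steps 3..6 under rule 73; state before step 3: 10000010)
step 3: 00111000
step 4: 10101011
step 5: 10000010
step 6: 00111000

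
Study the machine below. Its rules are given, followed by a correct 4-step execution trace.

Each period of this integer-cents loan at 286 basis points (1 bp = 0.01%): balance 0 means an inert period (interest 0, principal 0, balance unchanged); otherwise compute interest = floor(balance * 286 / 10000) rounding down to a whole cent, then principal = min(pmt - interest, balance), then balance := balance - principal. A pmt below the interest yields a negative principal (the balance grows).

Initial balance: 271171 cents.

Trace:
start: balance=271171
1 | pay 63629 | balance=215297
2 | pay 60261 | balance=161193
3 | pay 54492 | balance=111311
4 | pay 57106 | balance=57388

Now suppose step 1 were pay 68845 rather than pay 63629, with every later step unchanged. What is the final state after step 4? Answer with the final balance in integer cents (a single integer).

(re-executing from step 1 with the substitution; state before step 1: balance=271171)
1 | pay 68845 | balance=210081
2 | pay 60261 | balance=155828
3 | pay 54492 | balance=105792
4 | pay 57106 | balance=51711

51711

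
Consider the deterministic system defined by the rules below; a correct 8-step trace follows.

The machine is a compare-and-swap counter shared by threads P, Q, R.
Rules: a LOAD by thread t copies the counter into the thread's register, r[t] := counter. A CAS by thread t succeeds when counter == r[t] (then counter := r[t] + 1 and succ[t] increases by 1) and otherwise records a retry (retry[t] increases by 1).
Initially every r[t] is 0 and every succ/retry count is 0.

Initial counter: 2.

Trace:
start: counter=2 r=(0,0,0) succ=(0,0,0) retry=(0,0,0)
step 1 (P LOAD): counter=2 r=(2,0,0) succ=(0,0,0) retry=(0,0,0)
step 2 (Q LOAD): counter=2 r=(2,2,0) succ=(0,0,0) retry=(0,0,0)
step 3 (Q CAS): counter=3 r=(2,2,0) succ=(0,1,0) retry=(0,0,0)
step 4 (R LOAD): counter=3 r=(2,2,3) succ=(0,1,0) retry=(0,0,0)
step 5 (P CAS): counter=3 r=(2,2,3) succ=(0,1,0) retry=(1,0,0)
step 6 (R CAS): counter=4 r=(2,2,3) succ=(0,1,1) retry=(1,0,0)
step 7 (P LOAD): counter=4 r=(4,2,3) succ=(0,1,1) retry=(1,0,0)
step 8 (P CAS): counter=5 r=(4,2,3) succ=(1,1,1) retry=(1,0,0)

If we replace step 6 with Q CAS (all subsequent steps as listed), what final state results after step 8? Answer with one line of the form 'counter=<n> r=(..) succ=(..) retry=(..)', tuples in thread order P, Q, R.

(re-executing from step 6 with the substitution; state before step 6: counter=3 r=(2,2,3) succ=(0,1,0) retry=(1,0,0))
step 6 (Q CAS): counter=3 r=(2,2,3) succ=(0,1,0) retry=(1,1,0)
step 7 (P LOAD): counter=3 r=(3,2,3) succ=(0,1,0) retry=(1,1,0)
step 8 (P CAS): counter=4 r=(3,2,3) succ=(1,1,0) retry=(1,1,0)

counter=4 r=(3,2,3) succ=(1,1,0) retry=(1,1,0)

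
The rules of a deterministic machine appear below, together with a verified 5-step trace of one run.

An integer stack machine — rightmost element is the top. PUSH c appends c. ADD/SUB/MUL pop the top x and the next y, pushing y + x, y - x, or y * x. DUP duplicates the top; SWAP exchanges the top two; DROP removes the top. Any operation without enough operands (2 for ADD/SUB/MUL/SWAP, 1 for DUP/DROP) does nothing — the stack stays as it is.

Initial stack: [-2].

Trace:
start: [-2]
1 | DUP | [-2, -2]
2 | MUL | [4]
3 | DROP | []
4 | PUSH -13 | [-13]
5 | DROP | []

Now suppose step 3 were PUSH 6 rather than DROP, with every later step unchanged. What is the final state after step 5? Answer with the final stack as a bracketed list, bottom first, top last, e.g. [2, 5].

(re-executing from step 3 with the substitution; state before step 3: [4])
3 | PUSH 6 | [4, 6]
4 | PUSH -13 | [4, 6, -13]
5 | DROP | [4, 6]

[4, 6]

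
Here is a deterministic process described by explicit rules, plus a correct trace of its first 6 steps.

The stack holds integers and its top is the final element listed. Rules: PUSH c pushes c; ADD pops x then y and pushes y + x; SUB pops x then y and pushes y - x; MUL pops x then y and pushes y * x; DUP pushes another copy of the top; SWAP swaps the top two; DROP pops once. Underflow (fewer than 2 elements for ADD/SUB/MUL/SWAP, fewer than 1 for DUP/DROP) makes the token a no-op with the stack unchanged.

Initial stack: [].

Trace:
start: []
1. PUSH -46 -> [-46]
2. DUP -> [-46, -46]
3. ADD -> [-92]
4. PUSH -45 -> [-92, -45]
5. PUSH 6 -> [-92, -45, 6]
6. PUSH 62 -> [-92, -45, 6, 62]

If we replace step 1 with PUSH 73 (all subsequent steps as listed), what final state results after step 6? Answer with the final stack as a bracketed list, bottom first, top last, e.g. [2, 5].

[146, -45, 6, 62]

(re-executing from step 1 with the substitution; state before step 1: [])
1. PUSH 73 -> [73]
2. DUP -> [73, 73]
3. ADD -> [146]
4. PUSH -45 -> [146, -45]
5. PUSH 6 -> [146, -45, 6]
6. PUSH 62 -> [146, -45, 6, 62]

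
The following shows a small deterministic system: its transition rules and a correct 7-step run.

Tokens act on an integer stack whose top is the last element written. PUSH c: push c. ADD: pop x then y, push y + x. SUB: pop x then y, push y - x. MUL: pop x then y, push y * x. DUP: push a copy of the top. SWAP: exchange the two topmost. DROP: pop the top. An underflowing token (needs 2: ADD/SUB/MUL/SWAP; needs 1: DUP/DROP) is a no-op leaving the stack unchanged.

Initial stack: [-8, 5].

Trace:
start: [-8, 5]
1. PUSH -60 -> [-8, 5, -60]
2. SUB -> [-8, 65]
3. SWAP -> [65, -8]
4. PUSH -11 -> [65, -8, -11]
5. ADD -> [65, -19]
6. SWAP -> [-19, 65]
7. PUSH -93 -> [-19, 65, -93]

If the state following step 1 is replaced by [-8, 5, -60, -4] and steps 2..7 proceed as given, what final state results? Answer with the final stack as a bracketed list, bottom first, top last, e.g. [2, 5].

state after step 1 := [-8, 5, -60, -4]
2. SUB -> [-8, 5, -56]
3. SWAP -> [-8, -56, 5]
4. PUSH -11 -> [-8, -56, 5, -11]
5. ADD -> [-8, -56, -6]
6. SWAP -> [-8, -6, -56]
7. PUSH -93 -> [-8, -6, -56, -93]

[-8, -6, -56, -93]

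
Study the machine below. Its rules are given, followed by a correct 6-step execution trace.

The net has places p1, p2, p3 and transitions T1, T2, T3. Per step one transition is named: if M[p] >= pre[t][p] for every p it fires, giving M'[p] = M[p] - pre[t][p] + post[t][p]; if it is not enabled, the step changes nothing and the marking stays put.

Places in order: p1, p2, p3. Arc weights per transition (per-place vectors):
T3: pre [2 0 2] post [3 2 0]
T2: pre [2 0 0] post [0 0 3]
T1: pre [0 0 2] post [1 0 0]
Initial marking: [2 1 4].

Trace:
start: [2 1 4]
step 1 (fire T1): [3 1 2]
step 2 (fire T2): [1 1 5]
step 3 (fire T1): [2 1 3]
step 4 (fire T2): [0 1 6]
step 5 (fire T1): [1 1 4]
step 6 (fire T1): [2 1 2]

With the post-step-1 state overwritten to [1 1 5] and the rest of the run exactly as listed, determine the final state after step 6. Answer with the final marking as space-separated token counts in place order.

2 1 2

state after step 1 := [1 1 5]
step 2 (fire T2): [1 1 5]
step 3 (fire T1): [2 1 3]
step 4 (fire T2): [0 1 6]
step 5 (fire T1): [1 1 4]
step 6 (fire T1): [2 1 2]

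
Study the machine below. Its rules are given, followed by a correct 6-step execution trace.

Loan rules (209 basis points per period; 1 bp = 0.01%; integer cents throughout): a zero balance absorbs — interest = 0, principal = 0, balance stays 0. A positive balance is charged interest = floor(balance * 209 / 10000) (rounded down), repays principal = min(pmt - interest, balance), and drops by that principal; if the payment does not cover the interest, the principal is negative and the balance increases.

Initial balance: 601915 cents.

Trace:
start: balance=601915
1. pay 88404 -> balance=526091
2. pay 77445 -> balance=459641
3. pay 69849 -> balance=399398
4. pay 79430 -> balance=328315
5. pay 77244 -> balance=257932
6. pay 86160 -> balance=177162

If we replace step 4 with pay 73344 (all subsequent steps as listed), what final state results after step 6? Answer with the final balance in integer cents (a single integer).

183505

(re-executing from step 4 with the substitution; state before step 4: balance=399398)
4. pay 73344 -> balance=334401
5. pay 77244 -> balance=264145
6. pay 86160 -> balance=183505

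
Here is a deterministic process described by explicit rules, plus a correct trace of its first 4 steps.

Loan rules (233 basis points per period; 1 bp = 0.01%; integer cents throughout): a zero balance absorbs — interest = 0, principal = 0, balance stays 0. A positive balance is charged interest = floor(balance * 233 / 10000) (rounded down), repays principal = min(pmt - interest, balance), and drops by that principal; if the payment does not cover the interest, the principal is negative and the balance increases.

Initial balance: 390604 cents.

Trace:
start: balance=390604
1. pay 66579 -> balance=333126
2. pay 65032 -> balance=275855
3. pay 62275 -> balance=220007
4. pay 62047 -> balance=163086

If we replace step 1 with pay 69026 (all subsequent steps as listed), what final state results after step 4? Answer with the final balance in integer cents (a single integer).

160464

(re-executing from step 1 with the substitution; state before step 1: balance=390604)
1. pay 69026 -> balance=330679
2. pay 65032 -> balance=273351
3. pay 62275 -> balance=217445
4. pay 62047 -> balance=160464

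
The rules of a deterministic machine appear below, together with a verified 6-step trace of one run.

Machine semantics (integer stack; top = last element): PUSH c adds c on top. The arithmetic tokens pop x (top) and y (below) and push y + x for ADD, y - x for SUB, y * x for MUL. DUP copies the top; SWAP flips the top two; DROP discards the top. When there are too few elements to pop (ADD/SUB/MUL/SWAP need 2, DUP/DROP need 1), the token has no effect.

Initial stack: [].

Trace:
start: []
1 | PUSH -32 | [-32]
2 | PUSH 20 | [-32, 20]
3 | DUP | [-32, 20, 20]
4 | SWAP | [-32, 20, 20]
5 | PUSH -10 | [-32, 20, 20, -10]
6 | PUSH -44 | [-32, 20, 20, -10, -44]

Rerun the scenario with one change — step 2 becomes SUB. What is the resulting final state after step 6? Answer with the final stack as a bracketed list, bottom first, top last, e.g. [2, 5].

(re-executing from step 2 with the substitution; state before step 2: [-32])
2 | SUB | [-32]
3 | DUP | [-32, -32]
4 | SWAP | [-32, -32]
5 | PUSH -10 | [-32, -32, -10]
6 | PUSH -44 | [-32, -32, -10, -44]

[-32, -32, -10, -44]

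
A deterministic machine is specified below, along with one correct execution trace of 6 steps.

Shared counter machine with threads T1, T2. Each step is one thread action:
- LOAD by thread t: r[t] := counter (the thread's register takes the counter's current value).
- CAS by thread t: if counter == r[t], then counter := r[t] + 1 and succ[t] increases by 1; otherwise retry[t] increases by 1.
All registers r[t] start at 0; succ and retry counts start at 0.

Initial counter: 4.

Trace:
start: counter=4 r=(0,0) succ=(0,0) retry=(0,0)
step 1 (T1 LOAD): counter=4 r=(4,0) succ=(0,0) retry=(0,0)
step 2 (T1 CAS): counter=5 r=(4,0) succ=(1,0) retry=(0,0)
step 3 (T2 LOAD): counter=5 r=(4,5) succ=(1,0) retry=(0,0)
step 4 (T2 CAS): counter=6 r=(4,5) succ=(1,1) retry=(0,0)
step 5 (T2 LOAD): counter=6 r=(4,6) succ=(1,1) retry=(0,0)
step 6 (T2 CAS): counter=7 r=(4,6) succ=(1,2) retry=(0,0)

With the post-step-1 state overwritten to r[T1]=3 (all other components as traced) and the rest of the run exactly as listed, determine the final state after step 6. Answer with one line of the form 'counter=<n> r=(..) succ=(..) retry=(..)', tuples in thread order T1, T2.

state after step 1 := counter=4 r=(3,0) succ=(0,0) retry=(0,0)
step 2 (T1 CAS): counter=4 r=(3,0) succ=(0,0) retry=(1,0)
step 3 (T2 LOAD): counter=4 r=(3,4) succ=(0,0) retry=(1,0)
step 4 (T2 CAS): counter=5 r=(3,4) succ=(0,1) retry=(1,0)
step 5 (T2 LOAD): counter=5 r=(3,5) succ=(0,1) retry=(1,0)
step 6 (T2 CAS): counter=6 r=(3,5) succ=(0,2) retry=(1,0)

counter=6 r=(3,5) succ=(0,2) retry=(1,0)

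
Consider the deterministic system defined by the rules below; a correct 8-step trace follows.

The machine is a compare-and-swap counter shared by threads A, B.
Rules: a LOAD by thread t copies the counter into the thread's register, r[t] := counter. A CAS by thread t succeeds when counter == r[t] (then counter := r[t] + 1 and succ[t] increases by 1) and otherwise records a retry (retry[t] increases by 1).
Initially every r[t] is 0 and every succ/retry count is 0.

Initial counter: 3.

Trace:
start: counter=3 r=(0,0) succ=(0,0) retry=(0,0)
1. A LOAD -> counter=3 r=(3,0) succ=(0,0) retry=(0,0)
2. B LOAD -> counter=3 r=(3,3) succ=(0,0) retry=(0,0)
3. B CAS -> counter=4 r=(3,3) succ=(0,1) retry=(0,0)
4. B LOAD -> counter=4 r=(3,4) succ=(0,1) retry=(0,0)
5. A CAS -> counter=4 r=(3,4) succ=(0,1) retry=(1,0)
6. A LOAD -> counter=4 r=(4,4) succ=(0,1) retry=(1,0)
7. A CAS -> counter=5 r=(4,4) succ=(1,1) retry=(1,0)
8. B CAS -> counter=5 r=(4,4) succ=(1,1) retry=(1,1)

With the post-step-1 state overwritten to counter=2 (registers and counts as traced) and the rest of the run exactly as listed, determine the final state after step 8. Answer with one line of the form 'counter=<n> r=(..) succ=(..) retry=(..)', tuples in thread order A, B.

state after step 1 := counter=2 r=(3,0) succ=(0,0) retry=(0,0)
2. B LOAD -> counter=2 r=(3,2) succ=(0,0) retry=(0,0)
3. B CAS -> counter=3 r=(3,2) succ=(0,1) retry=(0,0)
4. B LOAD -> counter=3 r=(3,3) succ=(0,1) retry=(0,0)
5. A CAS -> counter=4 r=(3,3) succ=(1,1) retry=(0,0)
6. A LOAD -> counter=4 r=(4,3) succ=(1,1) retry=(0,0)
7. A CAS -> counter=5 r=(4,3) succ=(2,1) retry=(0,0)
8. B CAS -> counter=5 r=(4,3) succ=(2,1) retry=(0,1)

counter=5 r=(4,3) succ=(2,1) retry=(0,1)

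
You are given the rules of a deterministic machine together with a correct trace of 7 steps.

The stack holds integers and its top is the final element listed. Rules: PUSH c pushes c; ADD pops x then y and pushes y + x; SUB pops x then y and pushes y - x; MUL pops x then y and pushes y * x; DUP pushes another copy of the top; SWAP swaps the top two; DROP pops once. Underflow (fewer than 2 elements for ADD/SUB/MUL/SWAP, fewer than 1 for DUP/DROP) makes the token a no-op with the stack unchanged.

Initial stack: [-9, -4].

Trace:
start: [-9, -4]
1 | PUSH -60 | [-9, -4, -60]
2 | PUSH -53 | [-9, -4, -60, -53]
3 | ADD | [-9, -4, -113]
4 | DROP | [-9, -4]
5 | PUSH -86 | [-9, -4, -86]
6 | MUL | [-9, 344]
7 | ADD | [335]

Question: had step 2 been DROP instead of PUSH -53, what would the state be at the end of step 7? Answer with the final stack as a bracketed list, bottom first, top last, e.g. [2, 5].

(re-executing from step 2 with the substitution; state before step 2: [-9, -4, -60])
2 | DROP | [-9, -4]
3 | ADD | [-13]
4 | DROP | []
5 | PUSH -86 | [-86]
6 | MUL | [-86]
7 | ADD | [-86]

[-86]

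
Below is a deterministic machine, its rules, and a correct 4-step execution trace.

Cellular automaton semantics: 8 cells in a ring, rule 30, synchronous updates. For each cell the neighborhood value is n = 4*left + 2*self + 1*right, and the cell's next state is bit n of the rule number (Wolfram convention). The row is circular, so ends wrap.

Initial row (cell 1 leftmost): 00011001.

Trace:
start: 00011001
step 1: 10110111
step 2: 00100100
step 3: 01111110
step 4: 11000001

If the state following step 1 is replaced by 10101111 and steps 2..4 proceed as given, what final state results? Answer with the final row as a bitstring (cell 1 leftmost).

state after step 1 := 10101111
step 2: 00101000
step 3: 01101100
step 4: 11001010

11001010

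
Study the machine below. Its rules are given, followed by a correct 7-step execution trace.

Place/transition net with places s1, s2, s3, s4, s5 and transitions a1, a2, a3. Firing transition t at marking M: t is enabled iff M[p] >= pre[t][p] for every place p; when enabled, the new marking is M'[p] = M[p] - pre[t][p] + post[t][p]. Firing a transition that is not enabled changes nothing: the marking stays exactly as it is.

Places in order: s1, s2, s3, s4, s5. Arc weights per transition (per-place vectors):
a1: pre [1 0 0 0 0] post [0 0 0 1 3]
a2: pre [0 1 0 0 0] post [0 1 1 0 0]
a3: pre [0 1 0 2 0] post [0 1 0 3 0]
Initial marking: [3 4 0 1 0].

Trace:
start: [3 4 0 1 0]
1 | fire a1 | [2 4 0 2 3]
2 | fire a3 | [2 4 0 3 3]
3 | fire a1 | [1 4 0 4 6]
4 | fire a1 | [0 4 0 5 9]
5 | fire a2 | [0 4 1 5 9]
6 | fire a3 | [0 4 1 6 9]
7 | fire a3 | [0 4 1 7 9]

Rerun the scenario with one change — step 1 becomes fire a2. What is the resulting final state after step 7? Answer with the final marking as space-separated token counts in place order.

1 4 2 5 6

(re-executing from step 1 with the substitution; state before step 1: [3 4 0 1 0])
1 | fire a2 | [3 4 1 1 0]
2 | fire a3 | [3 4 1 1 0]
3 | fire a1 | [2 4 1 2 3]
4 | fire a1 | [1 4 1 3 6]
5 | fire a2 | [1 4 2 3 6]
6 | fire a3 | [1 4 2 4 6]
7 | fire a3 | [1 4 2 5 6]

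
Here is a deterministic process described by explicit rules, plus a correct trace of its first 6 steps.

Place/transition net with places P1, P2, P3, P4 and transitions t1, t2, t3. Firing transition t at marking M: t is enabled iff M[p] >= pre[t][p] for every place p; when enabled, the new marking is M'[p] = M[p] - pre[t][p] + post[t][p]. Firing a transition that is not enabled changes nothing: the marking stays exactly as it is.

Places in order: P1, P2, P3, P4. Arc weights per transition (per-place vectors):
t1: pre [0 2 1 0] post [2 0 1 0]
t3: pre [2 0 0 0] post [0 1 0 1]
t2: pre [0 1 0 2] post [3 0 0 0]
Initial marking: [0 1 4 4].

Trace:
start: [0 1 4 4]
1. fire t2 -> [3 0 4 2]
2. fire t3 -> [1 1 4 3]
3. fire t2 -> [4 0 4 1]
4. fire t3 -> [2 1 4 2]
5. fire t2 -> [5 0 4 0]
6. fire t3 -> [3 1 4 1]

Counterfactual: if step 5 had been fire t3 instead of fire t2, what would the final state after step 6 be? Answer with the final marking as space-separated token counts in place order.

0 2 4 3

(re-executing from step 5 with the substitution; state before step 5: [2 1 4 2])
5. fire t3 -> [0 2 4 3]
6. fire t3 -> [0 2 4 3]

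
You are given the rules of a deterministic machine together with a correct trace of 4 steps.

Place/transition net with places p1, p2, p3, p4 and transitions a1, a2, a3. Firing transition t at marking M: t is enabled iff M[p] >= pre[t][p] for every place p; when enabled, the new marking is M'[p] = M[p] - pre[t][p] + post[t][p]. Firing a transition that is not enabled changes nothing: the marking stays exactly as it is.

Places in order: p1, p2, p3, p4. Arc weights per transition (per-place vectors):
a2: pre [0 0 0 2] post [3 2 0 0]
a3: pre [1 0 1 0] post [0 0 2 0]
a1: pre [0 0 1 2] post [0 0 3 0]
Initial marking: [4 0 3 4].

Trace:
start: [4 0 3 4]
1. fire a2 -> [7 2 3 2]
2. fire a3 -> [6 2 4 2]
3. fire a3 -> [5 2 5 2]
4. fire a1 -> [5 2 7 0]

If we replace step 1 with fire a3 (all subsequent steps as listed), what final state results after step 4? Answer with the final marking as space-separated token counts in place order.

1 0 8 2

(re-executing from step 1 with the substitution; state before step 1: [4 0 3 4])
1. fire a3 -> [3 0 4 4]
2. fire a3 -> [2 0 5 4]
3. fire a3 -> [1 0 6 4]
4. fire a1 -> [1 0 8 2]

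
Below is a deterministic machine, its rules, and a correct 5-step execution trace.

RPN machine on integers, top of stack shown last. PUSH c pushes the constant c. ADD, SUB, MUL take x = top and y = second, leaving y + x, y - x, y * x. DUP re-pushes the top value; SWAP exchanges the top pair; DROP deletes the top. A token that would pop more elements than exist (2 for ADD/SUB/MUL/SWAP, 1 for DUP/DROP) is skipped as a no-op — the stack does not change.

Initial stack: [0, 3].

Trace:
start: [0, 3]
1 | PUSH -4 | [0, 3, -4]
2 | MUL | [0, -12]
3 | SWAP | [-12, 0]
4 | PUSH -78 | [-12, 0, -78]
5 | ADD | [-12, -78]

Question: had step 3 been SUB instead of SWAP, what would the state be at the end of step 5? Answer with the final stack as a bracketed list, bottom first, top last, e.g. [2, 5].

[-66]

(re-executing from step 3 with the substitution; state before step 3: [0, -12])
3 | SUB | [12]
4 | PUSH -78 | [12, -78]
5 | ADD | [-66]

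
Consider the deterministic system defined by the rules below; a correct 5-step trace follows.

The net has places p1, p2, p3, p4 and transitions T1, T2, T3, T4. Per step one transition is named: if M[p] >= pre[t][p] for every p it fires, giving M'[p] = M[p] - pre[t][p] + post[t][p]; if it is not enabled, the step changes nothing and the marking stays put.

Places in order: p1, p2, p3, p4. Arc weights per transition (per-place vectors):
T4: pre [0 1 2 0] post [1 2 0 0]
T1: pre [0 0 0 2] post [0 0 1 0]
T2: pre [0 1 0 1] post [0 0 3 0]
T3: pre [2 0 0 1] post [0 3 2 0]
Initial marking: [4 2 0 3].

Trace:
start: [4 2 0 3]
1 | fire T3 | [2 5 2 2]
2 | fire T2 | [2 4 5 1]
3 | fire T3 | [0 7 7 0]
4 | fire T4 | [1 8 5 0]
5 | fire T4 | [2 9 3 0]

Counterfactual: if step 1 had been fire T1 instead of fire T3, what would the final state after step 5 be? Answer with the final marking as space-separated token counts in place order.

6 3 0 0

(re-executing from step 1 with the substitution; state before step 1: [4 2 0 3])
1 | fire T1 | [4 2 1 1]
2 | fire T2 | [4 1 4 0]
3 | fire T3 | [4 1 4 0]
4 | fire T4 | [5 2 2 0]
5 | fire T4 | [6 3 0 0]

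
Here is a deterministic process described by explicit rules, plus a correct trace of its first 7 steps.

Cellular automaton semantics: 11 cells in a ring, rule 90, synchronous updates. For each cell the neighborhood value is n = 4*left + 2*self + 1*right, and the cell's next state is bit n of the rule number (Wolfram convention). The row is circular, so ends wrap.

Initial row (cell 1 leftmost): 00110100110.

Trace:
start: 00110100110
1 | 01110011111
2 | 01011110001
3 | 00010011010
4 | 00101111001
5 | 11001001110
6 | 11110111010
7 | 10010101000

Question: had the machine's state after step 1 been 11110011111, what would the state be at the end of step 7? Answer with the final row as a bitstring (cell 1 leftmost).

10110011010

state after step 1 := 11110011111
2 | 00011110000
3 | 00110011000
4 | 01111111100
5 | 11000000110
6 | 11100001110
7 | 10110011010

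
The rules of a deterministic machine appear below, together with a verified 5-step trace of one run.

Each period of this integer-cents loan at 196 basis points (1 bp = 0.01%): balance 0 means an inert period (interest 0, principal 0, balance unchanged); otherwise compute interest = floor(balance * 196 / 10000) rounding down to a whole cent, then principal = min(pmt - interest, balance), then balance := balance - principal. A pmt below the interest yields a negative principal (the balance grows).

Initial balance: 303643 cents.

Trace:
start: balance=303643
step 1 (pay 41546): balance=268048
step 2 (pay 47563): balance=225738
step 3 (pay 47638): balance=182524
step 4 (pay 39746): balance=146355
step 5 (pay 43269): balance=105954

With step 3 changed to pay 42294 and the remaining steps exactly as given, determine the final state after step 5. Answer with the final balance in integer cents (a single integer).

111510

(re-executing from step 3 with the substitution; state before step 3: balance=225738)
step 3 (pay 42294): balance=187868
step 4 (pay 39746): balance=151804
step 5 (pay 43269): balance=111510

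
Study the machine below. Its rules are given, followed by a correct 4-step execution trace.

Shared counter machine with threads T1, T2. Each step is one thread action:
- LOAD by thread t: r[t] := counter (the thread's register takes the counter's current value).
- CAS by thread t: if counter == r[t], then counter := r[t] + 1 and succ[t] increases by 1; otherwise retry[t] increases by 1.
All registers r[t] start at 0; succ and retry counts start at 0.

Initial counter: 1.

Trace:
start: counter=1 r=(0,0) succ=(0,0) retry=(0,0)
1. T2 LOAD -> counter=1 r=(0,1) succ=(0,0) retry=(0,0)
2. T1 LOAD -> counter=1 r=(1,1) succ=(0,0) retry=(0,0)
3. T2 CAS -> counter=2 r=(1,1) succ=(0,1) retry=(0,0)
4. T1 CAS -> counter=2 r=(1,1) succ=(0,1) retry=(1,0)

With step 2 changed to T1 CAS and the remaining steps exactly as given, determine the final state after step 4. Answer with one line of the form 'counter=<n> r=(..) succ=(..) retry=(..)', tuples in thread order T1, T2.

counter=2 r=(0,1) succ=(0,1) retry=(2,0)

(re-executing from step 2 with the substitution; state before step 2: counter=1 r=(0,1) succ=(0,0) retry=(0,0))
2. T1 CAS -> counter=1 r=(0,1) succ=(0,0) retry=(1,0)
3. T2 CAS -> counter=2 r=(0,1) succ=(0,1) retry=(1,0)
4. T1 CAS -> counter=2 r=(0,1) succ=(0,1) retry=(2,0)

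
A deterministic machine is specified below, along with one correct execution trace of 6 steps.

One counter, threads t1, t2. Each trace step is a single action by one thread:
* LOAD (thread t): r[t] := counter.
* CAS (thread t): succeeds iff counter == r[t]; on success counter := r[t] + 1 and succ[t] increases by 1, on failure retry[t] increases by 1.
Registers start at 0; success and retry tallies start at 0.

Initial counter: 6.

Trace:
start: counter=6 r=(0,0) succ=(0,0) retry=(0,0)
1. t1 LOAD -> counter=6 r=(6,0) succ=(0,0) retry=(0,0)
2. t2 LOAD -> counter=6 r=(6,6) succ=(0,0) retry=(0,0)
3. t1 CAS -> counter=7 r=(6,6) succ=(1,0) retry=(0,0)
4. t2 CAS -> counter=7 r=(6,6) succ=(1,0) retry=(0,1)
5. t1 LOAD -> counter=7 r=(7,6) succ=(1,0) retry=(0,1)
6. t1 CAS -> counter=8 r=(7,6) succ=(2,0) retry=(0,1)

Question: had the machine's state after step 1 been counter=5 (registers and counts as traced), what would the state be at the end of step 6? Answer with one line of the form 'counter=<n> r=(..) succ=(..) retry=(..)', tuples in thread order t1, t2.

counter=7 r=(6,5) succ=(1,1) retry=(1,0)

state after step 1 := counter=5 r=(6,0) succ=(0,0) retry=(0,0)
2. t2 LOAD -> counter=5 r=(6,5) succ=(0,0) retry=(0,0)
3. t1 CAS -> counter=5 r=(6,5) succ=(0,0) retry=(1,0)
4. t2 CAS -> counter=6 r=(6,5) succ=(0,1) retry=(1,0)
5. t1 LOAD -> counter=6 r=(6,5) succ=(0,1) retry=(1,0)
6. t1 CAS -> counter=7 r=(6,5) succ=(1,1) retry=(1,0)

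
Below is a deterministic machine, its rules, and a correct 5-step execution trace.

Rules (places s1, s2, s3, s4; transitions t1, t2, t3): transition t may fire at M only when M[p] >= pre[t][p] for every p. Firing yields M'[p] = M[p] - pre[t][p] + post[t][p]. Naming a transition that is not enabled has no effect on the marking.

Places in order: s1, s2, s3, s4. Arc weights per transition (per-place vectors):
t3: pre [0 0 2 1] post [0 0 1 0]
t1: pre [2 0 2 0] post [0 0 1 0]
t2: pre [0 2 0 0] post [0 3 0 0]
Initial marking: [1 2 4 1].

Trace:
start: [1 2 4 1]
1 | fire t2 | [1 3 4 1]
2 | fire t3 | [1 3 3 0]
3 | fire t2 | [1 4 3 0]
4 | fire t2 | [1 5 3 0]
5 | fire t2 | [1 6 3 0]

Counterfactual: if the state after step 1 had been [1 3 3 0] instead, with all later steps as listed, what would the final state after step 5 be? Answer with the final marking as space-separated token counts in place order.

state after step 1 := [1 3 3 0]
2 | fire t3 | [1 3 3 0]
3 | fire t2 | [1 4 3 0]
4 | fire t2 | [1 5 3 0]
5 | fire t2 | [1 6 3 0]

1 6 3 0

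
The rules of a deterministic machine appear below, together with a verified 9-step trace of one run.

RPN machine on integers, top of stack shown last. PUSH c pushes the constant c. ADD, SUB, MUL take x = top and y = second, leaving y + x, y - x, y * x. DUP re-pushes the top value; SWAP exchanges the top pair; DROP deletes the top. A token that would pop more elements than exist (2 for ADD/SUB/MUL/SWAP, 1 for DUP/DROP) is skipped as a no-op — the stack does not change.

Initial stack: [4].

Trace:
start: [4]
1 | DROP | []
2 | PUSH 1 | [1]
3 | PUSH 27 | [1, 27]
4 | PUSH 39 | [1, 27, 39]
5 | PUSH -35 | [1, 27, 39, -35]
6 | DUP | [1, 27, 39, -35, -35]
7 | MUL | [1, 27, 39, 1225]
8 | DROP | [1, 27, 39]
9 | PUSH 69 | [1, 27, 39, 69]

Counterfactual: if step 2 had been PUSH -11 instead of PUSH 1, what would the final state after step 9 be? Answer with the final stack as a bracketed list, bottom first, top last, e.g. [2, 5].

[-11, 27, 39, 69]

(re-executing from step 2 with the substitution; state before step 2: [])
2 | PUSH -11 | [-11]
3 | PUSH 27 | [-11, 27]
4 | PUSH 39 | [-11, 27, 39]
5 | PUSH -35 | [-11, 27, 39, -35]
6 | DUP | [-11, 27, 39, -35, -35]
7 | MUL | [-11, 27, 39, 1225]
8 | DROP | [-11, 27, 39]
9 | PUSH 69 | [-11, 27, 39, 69]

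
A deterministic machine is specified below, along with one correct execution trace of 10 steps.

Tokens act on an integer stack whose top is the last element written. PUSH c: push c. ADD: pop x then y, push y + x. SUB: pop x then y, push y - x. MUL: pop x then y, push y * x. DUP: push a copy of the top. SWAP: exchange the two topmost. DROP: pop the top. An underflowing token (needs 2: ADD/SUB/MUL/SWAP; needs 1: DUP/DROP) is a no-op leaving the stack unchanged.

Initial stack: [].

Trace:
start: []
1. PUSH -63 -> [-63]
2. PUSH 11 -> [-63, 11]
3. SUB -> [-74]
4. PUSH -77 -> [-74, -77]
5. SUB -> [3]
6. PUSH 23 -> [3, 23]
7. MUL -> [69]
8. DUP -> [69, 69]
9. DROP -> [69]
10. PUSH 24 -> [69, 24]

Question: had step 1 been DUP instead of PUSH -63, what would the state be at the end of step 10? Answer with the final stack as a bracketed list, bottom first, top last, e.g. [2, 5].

[2024, 24]

(re-executing from step 1 with the substitution; state before step 1: [])
1. DUP -> []
2. PUSH 11 -> [11]
3. SUB -> [11]
4. PUSH -77 -> [11, -77]
5. SUB -> [88]
6. PUSH 23 -> [88, 23]
7. MUL -> [2024]
8. DUP -> [2024, 2024]
9. DROP -> [2024]
10. PUSH 24 -> [2024, 24]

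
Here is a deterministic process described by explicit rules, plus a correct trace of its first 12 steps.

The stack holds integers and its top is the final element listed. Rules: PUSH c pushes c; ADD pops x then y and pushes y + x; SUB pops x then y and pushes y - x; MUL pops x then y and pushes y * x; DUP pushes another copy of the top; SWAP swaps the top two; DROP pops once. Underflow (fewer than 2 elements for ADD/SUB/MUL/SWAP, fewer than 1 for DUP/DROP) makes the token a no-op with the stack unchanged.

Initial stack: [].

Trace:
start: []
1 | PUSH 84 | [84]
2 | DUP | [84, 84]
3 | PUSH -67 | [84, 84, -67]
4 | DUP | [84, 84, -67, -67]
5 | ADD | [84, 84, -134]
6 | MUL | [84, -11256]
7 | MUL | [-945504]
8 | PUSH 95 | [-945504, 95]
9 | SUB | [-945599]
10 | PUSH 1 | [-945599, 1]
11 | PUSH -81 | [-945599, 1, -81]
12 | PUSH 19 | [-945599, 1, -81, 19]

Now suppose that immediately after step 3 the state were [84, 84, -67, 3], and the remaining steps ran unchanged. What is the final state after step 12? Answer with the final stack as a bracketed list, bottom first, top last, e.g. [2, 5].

[84, -33863, 1, -81, 19]

state after step 3 := [84, 84, -67, 3]
4 | DUP | [84, 84, -67, 3, 3]
5 | ADD | [84, 84, -67, 6]
6 | MUL | [84, 84, -402]
7 | MUL | [84, -33768]
8 | PUSH 95 | [84, -33768, 95]
9 | SUB | [84, -33863]
10 | PUSH 1 | [84, -33863, 1]
11 | PUSH -81 | [84, -33863, 1, -81]
12 | PUSH 19 | [84, -33863, 1, -81, 19]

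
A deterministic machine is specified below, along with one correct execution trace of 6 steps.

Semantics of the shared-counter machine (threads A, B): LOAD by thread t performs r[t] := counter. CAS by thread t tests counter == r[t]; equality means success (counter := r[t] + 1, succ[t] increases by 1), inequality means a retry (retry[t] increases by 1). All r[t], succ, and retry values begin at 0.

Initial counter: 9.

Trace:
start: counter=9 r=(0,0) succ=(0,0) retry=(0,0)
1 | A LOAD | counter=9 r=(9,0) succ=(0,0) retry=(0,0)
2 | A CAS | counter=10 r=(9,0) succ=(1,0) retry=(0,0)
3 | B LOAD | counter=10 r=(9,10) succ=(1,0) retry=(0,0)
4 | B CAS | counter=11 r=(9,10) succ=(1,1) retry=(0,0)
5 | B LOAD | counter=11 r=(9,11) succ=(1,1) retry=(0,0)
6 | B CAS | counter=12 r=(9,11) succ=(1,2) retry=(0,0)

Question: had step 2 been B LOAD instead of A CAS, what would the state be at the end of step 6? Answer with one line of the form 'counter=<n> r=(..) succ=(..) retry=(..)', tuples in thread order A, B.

(re-executing from step 2 with the substitution; state before step 2: counter=9 r=(9,0) succ=(0,0) retry=(0,0))
2 | B LOAD | counter=9 r=(9,9) succ=(0,0) retry=(0,0)
3 | B LOAD | counter=9 r=(9,9) succ=(0,0) retry=(0,0)
4 | B CAS | counter=10 r=(9,9) succ=(0,1) retry=(0,0)
5 | B LOAD | counter=10 r=(9,10) succ=(0,1) retry=(0,0)
6 | B CAS | counter=11 r=(9,10) succ=(0,2) retry=(0,0)

counter=11 r=(9,10) succ=(0,2) retry=(0,0)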